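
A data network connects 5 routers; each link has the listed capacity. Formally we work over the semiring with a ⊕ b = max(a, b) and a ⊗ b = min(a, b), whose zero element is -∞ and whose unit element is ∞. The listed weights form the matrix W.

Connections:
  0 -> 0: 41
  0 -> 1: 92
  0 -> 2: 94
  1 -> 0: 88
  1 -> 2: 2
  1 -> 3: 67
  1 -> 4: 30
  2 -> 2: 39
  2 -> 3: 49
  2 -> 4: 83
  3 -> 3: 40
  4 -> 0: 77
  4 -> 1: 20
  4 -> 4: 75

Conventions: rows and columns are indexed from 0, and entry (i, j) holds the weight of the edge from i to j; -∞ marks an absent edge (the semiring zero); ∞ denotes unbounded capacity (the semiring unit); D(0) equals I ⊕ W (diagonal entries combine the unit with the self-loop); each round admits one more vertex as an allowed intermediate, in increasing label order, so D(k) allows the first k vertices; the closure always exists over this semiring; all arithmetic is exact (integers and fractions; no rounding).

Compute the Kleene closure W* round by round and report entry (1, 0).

D(0):
  [∞, 92, 94, -∞, -∞]
  [88, ∞, 2, 67, 30]
  [-∞, -∞, ∞, 49, 83]
  [-∞, -∞, -∞, ∞, -∞]
  [77, 20, -∞, -∞, ∞]
D(1):
  [∞, 92, 94, -∞, -∞]
  [88, ∞, 88, 67, 30]
  [-∞, -∞, ∞, 49, 83]
  [-∞, -∞, -∞, ∞, -∞]
  [77, 77, 77, -∞, ∞]
D(2):
  [∞, 92, 94, 67, 30]
  [88, ∞, 88, 67, 30]
  [-∞, -∞, ∞, 49, 83]
  [-∞, -∞, -∞, ∞, -∞]
  [77, 77, 77, 67, ∞]
D(3):
  [∞, 92, 94, 67, 83]
  [88, ∞, 88, 67, 83]
  [-∞, -∞, ∞, 49, 83]
  [-∞, -∞, -∞, ∞, -∞]
  [77, 77, 77, 67, ∞]
D(4):
  [∞, 92, 94, 67, 83]
  [88, ∞, 88, 67, 83]
  [-∞, -∞, ∞, 49, 83]
  [-∞, -∞, -∞, ∞, -∞]
  [77, 77, 77, 67, ∞]
D(5):
  [∞, 92, 94, 67, 83]
  [88, ∞, 88, 67, 83]
  [77, 77, ∞, 67, 83]
  [-∞, -∞, -∞, ∞, -∞]
  [77, 77, 77, 67, ∞]
Answer: W*[1][0] = 88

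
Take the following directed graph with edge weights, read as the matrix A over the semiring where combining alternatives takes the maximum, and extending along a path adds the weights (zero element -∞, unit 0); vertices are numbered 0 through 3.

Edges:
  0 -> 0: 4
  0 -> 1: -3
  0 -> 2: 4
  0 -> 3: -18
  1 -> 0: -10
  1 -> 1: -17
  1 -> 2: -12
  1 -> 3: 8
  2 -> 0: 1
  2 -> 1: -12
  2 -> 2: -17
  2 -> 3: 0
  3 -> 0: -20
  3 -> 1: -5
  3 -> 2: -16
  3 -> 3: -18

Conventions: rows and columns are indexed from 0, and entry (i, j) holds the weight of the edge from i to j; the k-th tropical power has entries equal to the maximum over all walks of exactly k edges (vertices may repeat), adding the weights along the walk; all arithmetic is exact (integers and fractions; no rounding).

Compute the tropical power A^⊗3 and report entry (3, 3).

A^⊗2:
  [8, 1, 8, 5]
  [-6, 3, -6, -9]
  [5, -2, 5, -4]
  [-15, -22, -16, 3]
A^⊗3:
  [12, 5, 12, 9]
  [-2, -9, -2, 11]
  [9, 2, 9, 6]
  [-11, -2, -11, -14]
Key observation: the optimum is the walk 3->1->1->3, with weight (-5) + (-17) + 8 = -14.
Optimal value attained by: walk 3->1->1->3.
Answer: (A^⊗3)[3][3] = -14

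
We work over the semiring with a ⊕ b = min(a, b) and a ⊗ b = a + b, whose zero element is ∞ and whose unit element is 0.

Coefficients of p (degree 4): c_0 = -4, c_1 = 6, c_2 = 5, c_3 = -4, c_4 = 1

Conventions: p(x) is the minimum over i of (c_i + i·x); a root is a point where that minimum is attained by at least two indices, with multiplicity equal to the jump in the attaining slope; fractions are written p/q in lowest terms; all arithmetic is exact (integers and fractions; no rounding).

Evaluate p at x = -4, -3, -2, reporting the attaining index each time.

p(-4) = min(-4+0·(-4)=-4, 6+1·(-4)=2, 5+2·(-4)=-3, -4+3·(-4)=-16, 1+4·(-4)=-15) = -16 (attained by i=3)
p(-3) = min(-4+0·(-3)=-4, 6+1·(-3)=3, 5+2·(-3)=-1, -4+3·(-3)=-13, 1+4·(-3)=-11) = -13 (attained by i=3)
p(-2) = min(-4+0·(-2)=-4, 6+1·(-2)=4, 5+2·(-2)=1, -4+3·(-2)=-10, 1+4·(-2)=-7) = -10 (attained by i=3)
Answer: p(-4) = -16; p(-3) = -13; p(-2) = -10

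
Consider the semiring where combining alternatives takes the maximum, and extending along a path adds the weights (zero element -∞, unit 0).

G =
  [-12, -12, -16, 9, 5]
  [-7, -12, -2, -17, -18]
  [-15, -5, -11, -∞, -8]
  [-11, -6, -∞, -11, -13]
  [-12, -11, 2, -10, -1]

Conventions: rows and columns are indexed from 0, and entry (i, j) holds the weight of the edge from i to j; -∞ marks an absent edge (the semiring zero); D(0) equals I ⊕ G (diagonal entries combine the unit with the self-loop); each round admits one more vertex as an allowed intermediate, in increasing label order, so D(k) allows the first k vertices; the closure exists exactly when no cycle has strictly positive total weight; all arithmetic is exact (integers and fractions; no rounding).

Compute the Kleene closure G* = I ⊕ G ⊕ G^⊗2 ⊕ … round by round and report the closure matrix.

D(0):
  [0, -12, -16, 9, 5]
  [-7, 0, -2, -17, -18]
  [-15, -5, 0, -∞, -8]
  [-11, -6, -∞, 0, -13]
  [-12, -11, 2, -10, 0]
D(1):
  [0, -12, -16, 9, 5]
  [-7, 0, -2, 2, -2]
  [-15, -5, 0, -6, -8]
  [-11, -6, -27, 0, -6]
  [-12, -11, 2, -3, 0]
D(2):
  [0, -12, -14, 9, 5]
  [-7, 0, -2, 2, -2]
  [-12, -5, 0, -3, -7]
  [-11, -6, -8, 0, -6]
  [-12, -11, 2, -3, 0]
D(3):
  [0, -12, -14, 9, 5]
  [-7, 0, -2, 2, -2]
  [-12, -5, 0, -3, -7]
  [-11, -6, -8, 0, -6]
  [-10, -3, 2, -1, 0]
D(4):
  [0, 3, 1, 9, 5]
  [-7, 0, -2, 2, -2]
  [-12, -5, 0, -3, -7]
  [-11, -6, -8, 0, -6]
  [-10, -3, 2, -1, 0]
D(5):
  [0, 3, 7, 9, 5]
  [-7, 0, 0, 2, -2]
  [-12, -5, 0, -3, -7]
  [-11, -6, -4, 0, -6]
  [-10, -3, 2, -1, 0]
Answer: G* = [[0, 3, 7, 9, 5], [-7, 0, 0, 2, -2], [-12, -5, 0, -3, -7], [-11, -6, -4, 0, -6], [-10, -3, 2, -1, 0]]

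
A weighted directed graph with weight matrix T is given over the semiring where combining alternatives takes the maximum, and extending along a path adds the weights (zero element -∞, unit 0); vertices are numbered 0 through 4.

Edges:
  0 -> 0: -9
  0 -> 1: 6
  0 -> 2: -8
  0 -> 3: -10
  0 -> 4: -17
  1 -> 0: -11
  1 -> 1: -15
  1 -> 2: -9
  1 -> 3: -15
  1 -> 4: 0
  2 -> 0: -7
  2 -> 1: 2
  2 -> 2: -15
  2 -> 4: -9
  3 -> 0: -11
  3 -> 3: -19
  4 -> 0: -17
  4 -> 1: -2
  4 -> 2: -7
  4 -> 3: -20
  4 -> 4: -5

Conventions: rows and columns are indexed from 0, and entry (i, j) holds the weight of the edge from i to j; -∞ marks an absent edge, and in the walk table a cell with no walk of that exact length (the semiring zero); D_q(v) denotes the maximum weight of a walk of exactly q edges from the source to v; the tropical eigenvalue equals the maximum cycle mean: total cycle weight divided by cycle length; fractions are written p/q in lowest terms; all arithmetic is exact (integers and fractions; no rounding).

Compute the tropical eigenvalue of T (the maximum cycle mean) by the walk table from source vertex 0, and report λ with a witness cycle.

q=0: [0, -∞, -∞, -∞, -∞]
q=1: [-9, 6, -8, -10, -17]
q=2: [-5, -3, -3, -9, 6]
q=3: [-10, 4, -1, -14, 1]
q=4: [-7, 1, -5, -11, 4]
q=5: [-10, 2, -3, -14, 1]
Optimal cycle mean attained by: cycle 1->4->1, total 0 + (-2), length 2.
Answer: λ = -1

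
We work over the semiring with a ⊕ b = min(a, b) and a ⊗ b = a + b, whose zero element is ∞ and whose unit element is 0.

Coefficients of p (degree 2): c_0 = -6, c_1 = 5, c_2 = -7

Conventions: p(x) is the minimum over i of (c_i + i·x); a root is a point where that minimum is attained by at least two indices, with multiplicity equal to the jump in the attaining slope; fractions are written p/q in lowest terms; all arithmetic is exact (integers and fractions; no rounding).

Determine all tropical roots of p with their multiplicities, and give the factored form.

hull edge (i=0, c=-6) to (i=2, c=-7): slope -1/2, span 2
Factored form: p(x) = -7 ⊗ (x ⊕ 1/2) ⊗ (x ⊕ 1/2)
Answer: roots = 1/2 (mult 2)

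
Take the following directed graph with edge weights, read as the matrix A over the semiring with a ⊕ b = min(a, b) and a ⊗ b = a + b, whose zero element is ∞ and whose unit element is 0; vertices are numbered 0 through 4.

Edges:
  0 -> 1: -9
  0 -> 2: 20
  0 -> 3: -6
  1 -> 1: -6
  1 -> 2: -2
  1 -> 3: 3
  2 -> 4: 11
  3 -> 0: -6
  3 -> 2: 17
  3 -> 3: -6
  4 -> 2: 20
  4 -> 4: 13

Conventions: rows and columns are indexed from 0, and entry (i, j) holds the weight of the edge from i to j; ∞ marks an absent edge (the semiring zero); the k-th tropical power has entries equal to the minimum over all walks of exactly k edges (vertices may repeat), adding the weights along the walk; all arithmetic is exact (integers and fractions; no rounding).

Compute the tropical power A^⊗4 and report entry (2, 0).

A^⊗2:
  [-12, -15, -11, -12, 31]
  [-3, -12, -8, -3, 9]
  [∞, ∞, 31, ∞, 24]
  [-12, -15, 11, -12, 28]
  [∞, ∞, 33, ∞, 26]
A^⊗3:
  [-18, -21, -17, -18, 0]
  [-9, -18, -14, -9, 3]
  [∞, ∞, 44, ∞, 37]
  [-18, -21, -17, -18, 22]
  [∞, ∞, 46, ∞, 39]
A^⊗4:
  [-24, -27, -23, -24, -6]
  [-15, -24, -20, -15, -3]
  [∞, ∞, 57, ∞, 50]
  [-24, -27, -23, -24, -6]
  [∞, ∞, 59, ∞, 52]
Key observation: no walk of exactly 4 edges connects these vertices, so the entry is the semiring zero.
Answer: (A^⊗4)[2][0] = ∞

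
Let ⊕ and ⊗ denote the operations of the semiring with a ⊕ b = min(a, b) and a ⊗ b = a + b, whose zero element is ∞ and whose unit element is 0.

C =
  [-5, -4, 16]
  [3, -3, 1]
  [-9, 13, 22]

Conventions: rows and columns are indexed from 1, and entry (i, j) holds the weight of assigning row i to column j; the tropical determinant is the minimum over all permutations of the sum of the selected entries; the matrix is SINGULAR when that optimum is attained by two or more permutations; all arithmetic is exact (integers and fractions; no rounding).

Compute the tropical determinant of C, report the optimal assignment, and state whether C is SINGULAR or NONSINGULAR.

σ = (1, 2, 3): (-5) + (-3) + 22 = 14
σ = (1, 3, 2): (-5) + 1 + 13 = 9
σ = (2, 1, 3): (-4) + 3 + 22 = 21
σ = (2, 3, 1): (-4) + 1 + (-9) = -12
σ = (3, 1, 2): 16 + 3 + 13 = 32
σ = (3, 2, 1): 16 + (-3) + (-9) = 4
Optimal value attained by: σ = (2, 3, 1).
Answer: det⊕(C) = -12; verdict: NONSINGULAR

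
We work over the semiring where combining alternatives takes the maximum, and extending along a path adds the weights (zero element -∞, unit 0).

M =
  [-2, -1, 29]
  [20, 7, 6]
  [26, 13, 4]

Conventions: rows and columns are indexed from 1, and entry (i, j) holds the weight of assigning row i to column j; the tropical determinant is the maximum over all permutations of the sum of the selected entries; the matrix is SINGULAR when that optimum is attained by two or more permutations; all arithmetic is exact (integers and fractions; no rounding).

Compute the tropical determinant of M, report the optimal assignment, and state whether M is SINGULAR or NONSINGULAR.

σ = (1, 2, 3): (-2) + 7 + 4 = 9
σ = (1, 3, 2): (-2) + 6 + 13 = 17
σ = (2, 1, 3): (-1) + 20 + 4 = 23
σ = (2, 3, 1): (-1) + 6 + 26 = 31
σ = (3, 1, 2): 29 + 20 + 13 = 62
σ = (3, 2, 1): 29 + 7 + 26 = 62
Optimal value attained by: σ = (3, 1, 2).
Answer: det⊕(M) = 62; verdict: SINGULAR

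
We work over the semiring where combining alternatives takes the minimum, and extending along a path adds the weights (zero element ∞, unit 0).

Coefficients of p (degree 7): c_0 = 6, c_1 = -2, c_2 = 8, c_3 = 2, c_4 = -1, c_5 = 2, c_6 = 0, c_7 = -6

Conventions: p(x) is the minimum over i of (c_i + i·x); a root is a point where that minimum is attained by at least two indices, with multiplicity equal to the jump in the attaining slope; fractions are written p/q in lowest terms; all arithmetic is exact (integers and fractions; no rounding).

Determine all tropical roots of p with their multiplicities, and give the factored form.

hull edge (i=0, c=6) to (i=1, c=-2): slope -8, span 1
hull edge (i=1, c=-2) to (i=7, c=-6): slope -2/3, span 6
Factored form: p(x) = -6 ⊗ (x ⊕ 2/3) ⊗ (x ⊕ 2/3) ⊗ (x ⊕ 2/3) ⊗ (x ⊕ 2/3) ⊗ (x ⊕ 2/3) ⊗ (x ⊕ 2/3) ⊗ (x ⊕ 8)
Answer: roots = 2/3 (mult 6), 8 (mult 1)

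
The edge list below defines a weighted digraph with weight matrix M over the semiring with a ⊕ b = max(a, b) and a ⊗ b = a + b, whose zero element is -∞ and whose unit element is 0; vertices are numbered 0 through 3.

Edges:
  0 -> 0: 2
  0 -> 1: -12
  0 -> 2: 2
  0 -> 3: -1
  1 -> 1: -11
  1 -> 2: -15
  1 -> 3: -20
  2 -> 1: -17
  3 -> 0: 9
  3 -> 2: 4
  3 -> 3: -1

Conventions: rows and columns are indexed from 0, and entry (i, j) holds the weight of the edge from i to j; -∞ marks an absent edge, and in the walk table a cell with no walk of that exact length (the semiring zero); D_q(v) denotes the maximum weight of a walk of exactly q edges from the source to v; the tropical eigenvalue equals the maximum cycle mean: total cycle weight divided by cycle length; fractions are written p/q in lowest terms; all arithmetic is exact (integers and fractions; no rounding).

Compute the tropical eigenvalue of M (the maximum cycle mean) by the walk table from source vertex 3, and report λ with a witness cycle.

q=0: [-∞, -∞, -∞, 0]
q=1: [9, -∞, 4, -1]
q=2: [11, -3, 11, 8]
q=3: [17, -1, 13, 10]
q=4: [19, 5, 19, 16]
Optimal cycle mean attained by: cycle 0->3->0, total (-1) + 9, length 2.
Answer: λ = 4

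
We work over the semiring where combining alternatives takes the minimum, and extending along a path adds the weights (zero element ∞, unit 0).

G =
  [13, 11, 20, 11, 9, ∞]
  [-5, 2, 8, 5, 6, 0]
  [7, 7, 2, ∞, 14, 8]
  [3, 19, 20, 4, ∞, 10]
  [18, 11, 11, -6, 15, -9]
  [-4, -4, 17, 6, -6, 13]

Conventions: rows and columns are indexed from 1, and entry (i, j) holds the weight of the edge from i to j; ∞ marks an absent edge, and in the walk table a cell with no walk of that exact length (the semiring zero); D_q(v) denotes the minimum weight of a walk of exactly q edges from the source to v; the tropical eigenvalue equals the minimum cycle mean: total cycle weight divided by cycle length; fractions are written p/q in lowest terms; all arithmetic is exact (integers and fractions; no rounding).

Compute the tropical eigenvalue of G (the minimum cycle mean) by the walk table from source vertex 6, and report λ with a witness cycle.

q=0: [∞, ∞, ∞, ∞, ∞, 0]
q=1: [-4, -4, 17, 6, -6, 13]
q=2: [-9, -2, 4, -12, 2, -15]
q=3: [-19, -19, 2, -9, -21, -7]
q=4: [-24, -17, -11, -27, -13, -30]
q=5: [-34, -34, -13, -24, -36, -22]
q=6: [-39, -32, -26, -42, -28, -45]
Optimal cycle mean attained by: cycle 5->6->5, total (-9) + (-6), length 2.
Answer: λ = -15/2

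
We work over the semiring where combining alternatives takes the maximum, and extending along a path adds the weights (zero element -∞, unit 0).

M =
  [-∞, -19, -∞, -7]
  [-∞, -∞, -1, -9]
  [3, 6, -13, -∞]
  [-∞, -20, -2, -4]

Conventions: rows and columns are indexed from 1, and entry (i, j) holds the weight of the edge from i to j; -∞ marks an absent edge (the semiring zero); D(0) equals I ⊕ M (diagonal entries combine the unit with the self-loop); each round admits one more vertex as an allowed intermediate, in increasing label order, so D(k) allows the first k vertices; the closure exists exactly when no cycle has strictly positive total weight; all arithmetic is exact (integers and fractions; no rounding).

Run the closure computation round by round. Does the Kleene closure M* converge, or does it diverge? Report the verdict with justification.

D(0):
  [0, -19, -∞, -7]
  [-∞, 0, -1, -9]
  [3, 6, 0, -∞]
  [-∞, -20, -2, 0]
D(1):
  [0, -19, -∞, -7]
  [-∞, 0, -1, -9]
  [3, 6, 0, -4]
  [-∞, -20, -2, 0]
Detection: at round 2, diagonal entry (3, 3) turns strictly positive.
Key observation: the cycle 3->2->3 has total weight 6 + (-1), which is strictly positive.
Answer: DIVERGES — positive cycle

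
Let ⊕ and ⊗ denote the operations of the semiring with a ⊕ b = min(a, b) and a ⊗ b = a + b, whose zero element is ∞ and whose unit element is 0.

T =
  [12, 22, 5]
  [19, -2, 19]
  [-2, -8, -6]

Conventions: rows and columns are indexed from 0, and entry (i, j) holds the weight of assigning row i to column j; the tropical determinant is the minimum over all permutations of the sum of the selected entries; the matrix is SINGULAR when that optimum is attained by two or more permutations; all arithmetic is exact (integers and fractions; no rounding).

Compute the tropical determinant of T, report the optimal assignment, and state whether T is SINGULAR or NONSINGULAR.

σ = (0, 1, 2): 12 + (-2) + (-6) = 4
σ = (0, 2, 1): 12 + 19 + (-8) = 23
σ = (1, 0, 2): 22 + 19 + (-6) = 35
σ = (1, 2, 0): 22 + 19 + (-2) = 39
σ = (2, 0, 1): 5 + 19 + (-8) = 16
σ = (2, 1, 0): 5 + (-2) + (-2) = 1
Optimal value attained by: σ = (2, 1, 0).
Answer: det⊕(T) = 1; verdict: NONSINGULAR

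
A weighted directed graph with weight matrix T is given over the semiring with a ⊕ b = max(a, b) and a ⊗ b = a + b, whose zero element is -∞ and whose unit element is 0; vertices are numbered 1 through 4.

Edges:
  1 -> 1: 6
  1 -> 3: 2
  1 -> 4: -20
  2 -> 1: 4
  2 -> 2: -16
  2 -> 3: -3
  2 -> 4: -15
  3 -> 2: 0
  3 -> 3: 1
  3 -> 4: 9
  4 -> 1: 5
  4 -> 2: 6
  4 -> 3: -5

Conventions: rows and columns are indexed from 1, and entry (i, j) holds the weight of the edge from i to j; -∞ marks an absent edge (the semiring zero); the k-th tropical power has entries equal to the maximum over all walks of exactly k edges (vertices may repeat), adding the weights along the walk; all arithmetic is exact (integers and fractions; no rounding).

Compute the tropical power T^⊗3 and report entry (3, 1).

T^⊗2:
  [12, 2, 8, 11]
  [10, -3, 6, 6]
  [14, 15, 4, 10]
  [11, -5, 7, 4]
T^⊗3:
  [18, 17, 14, 17]
  [16, 12, 12, 15]
  [20, 16, 16, 13]
  [17, 10, 13, 16]
Key observation: the optimum is the walk 3->4->1->1, with weight 9 + 5 + 6 = 20.
Optimal value attained by: walk 3->4->1->1.
Answer: (T^⊗3)[3][1] = 20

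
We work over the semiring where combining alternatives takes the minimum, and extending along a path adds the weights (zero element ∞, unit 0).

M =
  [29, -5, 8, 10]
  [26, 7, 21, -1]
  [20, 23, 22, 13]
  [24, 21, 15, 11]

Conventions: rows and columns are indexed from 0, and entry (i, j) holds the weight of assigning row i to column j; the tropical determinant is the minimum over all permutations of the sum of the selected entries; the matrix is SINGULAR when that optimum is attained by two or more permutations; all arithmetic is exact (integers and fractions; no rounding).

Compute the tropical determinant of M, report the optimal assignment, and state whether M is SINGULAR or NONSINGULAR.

σ = (0, 1, 2, 3): 29 + 7 + 22 + 11 = 69
σ = (0, 1, 3, 2): 29 + 7 + 13 + 15 = 64
σ = (0, 2, 1, 3): 29 + 21 + 23 + 11 = 84
σ = (0, 2, 3, 1): 29 + 21 + 13 + 21 = 84
σ = (0, 3, 1, 2): 29 + (-1) + 23 + 15 = 66
σ = (0, 3, 2, 1): 29 + (-1) + 22 + 21 = 71
σ = (1, 0, 2, 3): (-5) + 26 + 22 + 11 = 54
σ = (1, 0, 3, 2): (-5) + 26 + 13 + 15 = 49
σ = (1, 2, 0, 3): (-5) + 21 + 20 + 11 = 47
σ = (1, 2, 3, 0): (-5) + 21 + 13 + 24 = 53
σ = (1, 3, 0, 2): (-5) + (-1) + 20 + 15 = 29
σ = (1, 3, 2, 0): (-5) + (-1) + 22 + 24 = 40
σ = (2, 0, 1, 3): 8 + 26 + 23 + 11 = 68
σ = (2, 0, 3, 1): 8 + 26 + 13 + 21 = 68
σ = (2, 1, 0, 3): 8 + 7 + 20 + 11 = 46
σ = (2, 1, 3, 0): 8 + 7 + 13 + 24 = 52
σ = (2, 3, 0, 1): 8 + (-1) + 20 + 21 = 48
σ = (2, 3, 1, 0): 8 + (-1) + 23 + 24 = 54
σ = (3, 0, 1, 2): 10 + 26 + 23 + 15 = 74
σ = (3, 0, 2, 1): 10 + 26 + 22 + 21 = 79
σ = (3, 1, 0, 2): 10 + 7 + 20 + 15 = 52
σ = (3, 1, 2, 0): 10 + 7 + 22 + 24 = 63
σ = (3, 2, 0, 1): 10 + 21 + 20 + 21 = 72
σ = (3, 2, 1, 0): 10 + 21 + 23 + 24 = 78
Optimal value attained by: σ = (1, 3, 0, 2).
Answer: det⊕(M) = 29; verdict: NONSINGULAR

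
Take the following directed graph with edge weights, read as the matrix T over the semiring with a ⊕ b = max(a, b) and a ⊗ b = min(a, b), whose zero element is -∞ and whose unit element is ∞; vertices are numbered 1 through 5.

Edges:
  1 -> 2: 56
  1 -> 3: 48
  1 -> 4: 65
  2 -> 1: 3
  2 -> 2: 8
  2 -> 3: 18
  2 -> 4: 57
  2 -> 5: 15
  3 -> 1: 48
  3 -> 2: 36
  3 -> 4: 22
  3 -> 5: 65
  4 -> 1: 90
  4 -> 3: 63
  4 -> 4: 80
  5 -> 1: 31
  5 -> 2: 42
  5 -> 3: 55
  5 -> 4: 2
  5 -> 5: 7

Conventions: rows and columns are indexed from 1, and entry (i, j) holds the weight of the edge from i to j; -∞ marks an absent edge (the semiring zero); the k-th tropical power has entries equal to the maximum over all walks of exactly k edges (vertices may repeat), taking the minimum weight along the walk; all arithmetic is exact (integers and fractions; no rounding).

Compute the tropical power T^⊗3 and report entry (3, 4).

T^⊗2:
  [65, 36, 63, 65, 48]
  [57, 18, 57, 57, 18]
  [31, 48, 55, 48, 15]
  [80, 56, 63, 80, 63]
  [48, 36, 31, 42, 55]
T^⊗3:
  [65, 56, 63, 65, 63]
  [57, 56, 57, 57, 57]
  [48, 36, 48, 48, 55]
  [80, 56, 63, 80, 63]
  [42, 48, 55, 48, 31]
Key observation: the optimum is the walk 3->1->4->4, with weight 48 min 65 min 80 = 48.
Optimal value attained by: walk 3->1->4->4.
Answer: (T^⊗3)[3][4] = 48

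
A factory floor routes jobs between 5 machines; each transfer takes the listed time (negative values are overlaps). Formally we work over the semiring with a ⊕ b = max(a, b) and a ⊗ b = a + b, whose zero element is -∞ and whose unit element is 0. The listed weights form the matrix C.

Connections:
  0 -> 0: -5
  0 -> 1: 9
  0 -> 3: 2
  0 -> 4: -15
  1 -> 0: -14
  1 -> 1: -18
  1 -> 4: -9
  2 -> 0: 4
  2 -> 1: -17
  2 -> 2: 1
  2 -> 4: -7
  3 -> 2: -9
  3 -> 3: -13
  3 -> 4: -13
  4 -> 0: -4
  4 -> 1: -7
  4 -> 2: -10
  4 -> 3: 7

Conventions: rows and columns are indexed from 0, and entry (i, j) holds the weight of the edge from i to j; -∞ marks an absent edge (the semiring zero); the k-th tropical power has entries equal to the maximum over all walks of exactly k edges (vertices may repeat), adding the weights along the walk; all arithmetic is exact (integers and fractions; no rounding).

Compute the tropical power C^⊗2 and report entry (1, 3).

C^⊗2:
  [-5, 4, -7, -3, 0]
  [-13, -5, -19, -2, -27]
  [5, 13, 2, 6, -6]
  [-5, -20, -8, -6, -16]
  [-6, 5, -2, -2, -6]
Key observation: the optimum is the walk 1->4->3, with weight (-9) + 7 = -2.
Optimal value attained by: walk 1->4->3.
Answer: (C^⊗2)[1][3] = -2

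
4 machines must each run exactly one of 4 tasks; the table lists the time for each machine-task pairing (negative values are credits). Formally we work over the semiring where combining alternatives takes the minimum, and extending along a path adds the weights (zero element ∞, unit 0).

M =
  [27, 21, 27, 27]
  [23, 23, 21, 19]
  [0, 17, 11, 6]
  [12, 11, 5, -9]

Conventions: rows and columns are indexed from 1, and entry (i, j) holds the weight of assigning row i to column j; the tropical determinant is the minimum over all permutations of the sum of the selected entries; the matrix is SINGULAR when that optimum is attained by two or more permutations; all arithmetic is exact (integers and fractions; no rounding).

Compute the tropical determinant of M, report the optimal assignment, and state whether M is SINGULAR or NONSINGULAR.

σ = (1, 2, 3, 4): 27 + 23 + 11 + (-9) = 52
σ = (1, 2, 4, 3): 27 + 23 + 6 + 5 = 61
σ = (1, 3, 2, 4): 27 + 21 + 17 + (-9) = 56
σ = (1, 3, 4, 2): 27 + 21 + 6 + 11 = 65
σ = (1, 4, 2, 3): 27 + 19 + 17 + 5 = 68
σ = (1, 4, 3, 2): 27 + 19 + 11 + 11 = 68
σ = (2, 1, 3, 4): 21 + 23 + 11 + (-9) = 46
σ = (2, 1, 4, 3): 21 + 23 + 6 + 5 = 55
σ = (2, 3, 1, 4): 21 + 21 + 0 + (-9) = 33
σ = (2, 3, 4, 1): 21 + 21 + 6 + 12 = 60
σ = (2, 4, 1, 3): 21 + 19 + 0 + 5 = 45
σ = (2, 4, 3, 1): 21 + 19 + 11 + 12 = 63
σ = (3, 1, 2, 4): 27 + 23 + 17 + (-9) = 58
σ = (3, 1, 4, 2): 27 + 23 + 6 + 11 = 67
σ = (3, 2, 1, 4): 27 + 23 + 0 + (-9) = 41
σ = (3, 2, 4, 1): 27 + 23 + 6 + 12 = 68
σ = (3, 4, 1, 2): 27 + 19 + 0 + 11 = 57
σ = (3, 4, 2, 1): 27 + 19 + 17 + 12 = 75
σ = (4, 1, 2, 3): 27 + 23 + 17 + 5 = 72
σ = (4, 1, 3, 2): 27 + 23 + 11 + 11 = 72
σ = (4, 2, 1, 3): 27 + 23 + 0 + 5 = 55
σ = (4, 2, 3, 1): 27 + 23 + 11 + 12 = 73
σ = (4, 3, 1, 2): 27 + 21 + 0 + 11 = 59
σ = (4, 3, 2, 1): 27 + 21 + 17 + 12 = 77
Optimal value attained by: σ = (2, 3, 1, 4).
Answer: det⊕(M) = 33; verdict: NONSINGULAR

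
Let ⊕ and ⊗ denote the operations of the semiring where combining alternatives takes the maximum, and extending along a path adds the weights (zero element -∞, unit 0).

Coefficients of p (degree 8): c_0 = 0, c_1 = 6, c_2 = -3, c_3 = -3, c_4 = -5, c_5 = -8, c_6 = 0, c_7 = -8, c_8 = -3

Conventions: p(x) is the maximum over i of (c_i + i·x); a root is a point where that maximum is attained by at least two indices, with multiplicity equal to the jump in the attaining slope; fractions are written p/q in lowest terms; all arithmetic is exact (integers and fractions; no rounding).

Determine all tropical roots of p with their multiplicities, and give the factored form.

hull edge (i=0, c=0) to (i=1, c=6): slope 6, span 1
hull edge (i=1, c=6) to (i=6, c=0): slope -6/5, span 5
hull edge (i=6, c=0) to (i=8, c=-3): slope -3/2, span 2
Factored form: p(x) = -3 ⊗ (x ⊕ (-6)) ⊗ (x ⊕ 6/5) ⊗ (x ⊕ 6/5) ⊗ (x ⊕ 6/5) ⊗ (x ⊕ 6/5) ⊗ (x ⊕ 6/5) ⊗ (x ⊕ 3/2) ⊗ (x ⊕ 3/2)
Answer: roots = -6 (mult 1), 6/5 (mult 5), 3/2 (mult 2)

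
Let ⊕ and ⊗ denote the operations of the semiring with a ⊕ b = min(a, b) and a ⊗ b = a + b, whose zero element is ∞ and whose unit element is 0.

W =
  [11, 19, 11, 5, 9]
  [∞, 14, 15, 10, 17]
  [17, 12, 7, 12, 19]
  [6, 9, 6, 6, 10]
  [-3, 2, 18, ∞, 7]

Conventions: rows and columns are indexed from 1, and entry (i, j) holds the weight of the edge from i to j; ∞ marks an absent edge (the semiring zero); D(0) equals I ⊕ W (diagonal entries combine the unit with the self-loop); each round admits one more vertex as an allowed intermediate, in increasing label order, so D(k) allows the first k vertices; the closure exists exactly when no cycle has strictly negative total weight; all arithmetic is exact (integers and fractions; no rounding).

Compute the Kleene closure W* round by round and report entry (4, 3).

D(0):
  [0, 19, 11, 5, 9]
  [∞, 0, 15, 10, 17]
  [17, 12, 0, 12, 19]
  [6, 9, 6, 0, 10]
  [-3, 2, 18, ∞, 0]
D(1):
  [0, 19, 11, 5, 9]
  [∞, 0, 15, 10, 17]
  [17, 12, 0, 12, 19]
  [6, 9, 6, 0, 10]
  [-3, 2, 8, 2, 0]
D(2):
  [0, 19, 11, 5, 9]
  [∞, 0, 15, 10, 17]
  [17, 12, 0, 12, 19]
  [6, 9, 6, 0, 10]
  [-3, 2, 8, 2, 0]
D(3):
  [0, 19, 11, 5, 9]
  [32, 0, 15, 10, 17]
  [17, 12, 0, 12, 19]
  [6, 9, 6, 0, 10]
  [-3, 2, 8, 2, 0]
D(4):
  [0, 14, 11, 5, 9]
  [16, 0, 15, 10, 17]
  [17, 12, 0, 12, 19]
  [6, 9, 6, 0, 10]
  [-3, 2, 8, 2, 0]
D(5):
  [0, 11, 11, 5, 9]
  [14, 0, 15, 10, 17]
  [16, 12, 0, 12, 19]
  [6, 9, 6, 0, 10]
  [-3, 2, 8, 2, 0]
Answer: W*[4][3] = 6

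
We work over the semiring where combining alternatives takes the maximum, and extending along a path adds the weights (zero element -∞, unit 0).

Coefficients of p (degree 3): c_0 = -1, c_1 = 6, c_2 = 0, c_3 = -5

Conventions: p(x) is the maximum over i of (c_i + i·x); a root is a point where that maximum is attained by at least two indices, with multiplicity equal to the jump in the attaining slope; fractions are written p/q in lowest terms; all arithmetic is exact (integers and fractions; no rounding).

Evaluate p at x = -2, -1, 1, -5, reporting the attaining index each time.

p(-2) = max(-1+0·(-2)=-1, 6+1·(-2)=4, 0+2·(-2)=-4, -5+3·(-2)=-11) = 4 (attained by i=1)
p(-1) = max(-1+0·(-1)=-1, 6+1·(-1)=5, 0+2·(-1)=-2, -5+3·(-1)=-8) = 5 (attained by i=1)
p(1) = max(-1+0·1=-1, 6+1·1=7, 0+2·1=2, -5+3·1=-2) = 7 (attained by i=1)
p(-5) = max(-1+0·(-5)=-1, 6+1·(-5)=1, 0+2·(-5)=-10, -5+3·(-5)=-20) = 1 (attained by i=1)
Answer: p(-2) = 4; p(-1) = 5; p(1) = 7; p(-5) = 1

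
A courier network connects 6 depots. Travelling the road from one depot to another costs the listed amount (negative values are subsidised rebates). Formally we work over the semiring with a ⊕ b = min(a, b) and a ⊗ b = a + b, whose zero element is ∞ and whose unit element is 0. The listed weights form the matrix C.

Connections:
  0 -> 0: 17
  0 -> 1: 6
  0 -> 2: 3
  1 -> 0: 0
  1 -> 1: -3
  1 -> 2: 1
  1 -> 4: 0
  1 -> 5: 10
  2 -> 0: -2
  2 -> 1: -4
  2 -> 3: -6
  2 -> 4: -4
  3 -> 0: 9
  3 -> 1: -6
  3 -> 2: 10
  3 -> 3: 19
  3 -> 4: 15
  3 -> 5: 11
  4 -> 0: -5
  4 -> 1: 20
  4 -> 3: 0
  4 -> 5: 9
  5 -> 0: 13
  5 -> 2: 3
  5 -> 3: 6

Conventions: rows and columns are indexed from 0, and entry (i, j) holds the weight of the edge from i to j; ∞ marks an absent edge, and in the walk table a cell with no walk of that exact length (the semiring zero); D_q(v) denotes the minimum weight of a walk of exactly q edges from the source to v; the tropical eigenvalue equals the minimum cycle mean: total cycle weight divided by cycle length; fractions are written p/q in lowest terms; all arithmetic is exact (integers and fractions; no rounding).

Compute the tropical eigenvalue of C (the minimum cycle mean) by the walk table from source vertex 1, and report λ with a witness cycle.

q=0: [∞, 0, ∞, ∞, ∞, ∞]
q=1: [0, -3, 1, ∞, 0, 10]
q=2: [-5, -6, -2, -5, -3, 7]
q=3: [-8, -11, -5, -8, -6, 4]
q=4: [-11, -14, -10, -11, -11, -1]
q=5: [-16, -17, -13, -16, -14, -4]
q=6: [-19, -22, -16, -19, -17, -7]
Optimal cycle mean attained by: cycle 1->2->3->1, total 1 + (-6) + (-6), length 3.
Answer: λ = -11/3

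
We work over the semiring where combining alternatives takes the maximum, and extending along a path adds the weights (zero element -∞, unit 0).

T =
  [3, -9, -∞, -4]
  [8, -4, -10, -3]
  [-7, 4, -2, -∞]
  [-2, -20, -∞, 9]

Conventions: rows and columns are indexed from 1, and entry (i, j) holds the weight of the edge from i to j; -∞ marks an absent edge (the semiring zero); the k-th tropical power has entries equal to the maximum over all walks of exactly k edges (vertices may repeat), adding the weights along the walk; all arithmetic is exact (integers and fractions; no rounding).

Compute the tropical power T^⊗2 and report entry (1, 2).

T^⊗2:
  [6, -6, -19, 5]
  [11, -1, -12, 6]
  [12, 2, -4, 1]
  [7, -11, -30, 18]
Key observation: the optimum is the walk 1->1->2, with weight 3 + (-9) = -6.
Optimal value attained by: walk 1->1->2.
Answer: (T^⊗2)[1][2] = -6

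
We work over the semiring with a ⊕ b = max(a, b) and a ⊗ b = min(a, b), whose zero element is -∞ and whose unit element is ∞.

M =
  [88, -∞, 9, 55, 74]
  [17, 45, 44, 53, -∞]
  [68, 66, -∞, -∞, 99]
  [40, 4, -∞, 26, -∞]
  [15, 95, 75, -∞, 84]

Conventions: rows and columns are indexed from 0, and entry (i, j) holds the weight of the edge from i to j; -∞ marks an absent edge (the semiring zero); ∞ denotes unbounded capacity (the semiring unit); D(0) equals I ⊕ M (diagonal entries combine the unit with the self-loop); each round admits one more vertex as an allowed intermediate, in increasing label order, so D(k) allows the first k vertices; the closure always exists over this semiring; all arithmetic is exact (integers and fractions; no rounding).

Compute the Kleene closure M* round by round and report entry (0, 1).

D(0):
  [∞, -∞, 9, 55, 74]
  [17, ∞, 44, 53, -∞]
  [68, 66, ∞, -∞, 99]
  [40, 4, -∞, ∞, -∞]
  [15, 95, 75, -∞, ∞]
D(1):
  [∞, -∞, 9, 55, 74]
  [17, ∞, 44, 53, 17]
  [68, 66, ∞, 55, 99]
  [40, 4, 9, ∞, 40]
  [15, 95, 75, 15, ∞]
D(2):
  [∞, -∞, 9, 55, 74]
  [17, ∞, 44, 53, 17]
  [68, 66, ∞, 55, 99]
  [40, 4, 9, ∞, 40]
  [17, 95, 75, 53, ∞]
D(3):
  [∞, 9, 9, 55, 74]
  [44, ∞, 44, 53, 44]
  [68, 66, ∞, 55, 99]
  [40, 9, 9, ∞, 40]
  [68, 95, 75, 55, ∞]
D(4):
  [∞, 9, 9, 55, 74]
  [44, ∞, 44, 53, 44]
  [68, 66, ∞, 55, 99]
  [40, 9, 9, ∞, 40]
  [68, 95, 75, 55, ∞]
D(5):
  [∞, 74, 74, 55, 74]
  [44, ∞, 44, 53, 44]
  [68, 95, ∞, 55, 99]
  [40, 40, 40, ∞, 40]
  [68, 95, 75, 55, ∞]
Answer: M*[0][1] = 74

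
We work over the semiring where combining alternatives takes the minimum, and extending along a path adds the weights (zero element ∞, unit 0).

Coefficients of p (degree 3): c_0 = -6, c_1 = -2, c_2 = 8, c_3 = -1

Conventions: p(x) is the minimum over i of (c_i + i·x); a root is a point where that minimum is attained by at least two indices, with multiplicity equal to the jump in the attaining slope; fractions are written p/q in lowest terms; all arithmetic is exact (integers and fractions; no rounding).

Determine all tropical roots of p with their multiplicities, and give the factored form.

hull edge (i=0, c=-6) to (i=3, c=-1): slope 5/3, span 3
Factored form: p(x) = -1 ⊗ (x ⊕ (-5/3)) ⊗ (x ⊕ (-5/3)) ⊗ (x ⊕ (-5/3))
Answer: roots = -5/3 (mult 3)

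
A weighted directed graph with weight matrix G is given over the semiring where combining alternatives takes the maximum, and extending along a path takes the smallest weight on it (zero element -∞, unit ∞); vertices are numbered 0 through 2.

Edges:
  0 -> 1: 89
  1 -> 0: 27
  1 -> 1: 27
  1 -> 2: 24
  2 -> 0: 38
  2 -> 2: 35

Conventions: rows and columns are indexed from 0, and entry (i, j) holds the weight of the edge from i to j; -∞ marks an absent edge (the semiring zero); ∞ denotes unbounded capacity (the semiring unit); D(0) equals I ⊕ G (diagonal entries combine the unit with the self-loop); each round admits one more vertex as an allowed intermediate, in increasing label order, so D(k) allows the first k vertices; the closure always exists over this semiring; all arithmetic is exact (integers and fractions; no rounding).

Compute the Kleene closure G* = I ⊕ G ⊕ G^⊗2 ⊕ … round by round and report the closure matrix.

D(0):
  [∞, 89, -∞]
  [27, ∞, 24]
  [38, -∞, ∞]
D(1):
  [∞, 89, -∞]
  [27, ∞, 24]
  [38, 38, ∞]
D(2):
  [∞, 89, 24]
  [27, ∞, 24]
  [38, 38, ∞]
D(3):
  [∞, 89, 24]
  [27, ∞, 24]
  [38, 38, ∞]
Answer: G* = [[∞, 89, 24], [27, ∞, 24], [38, 38, ∞]]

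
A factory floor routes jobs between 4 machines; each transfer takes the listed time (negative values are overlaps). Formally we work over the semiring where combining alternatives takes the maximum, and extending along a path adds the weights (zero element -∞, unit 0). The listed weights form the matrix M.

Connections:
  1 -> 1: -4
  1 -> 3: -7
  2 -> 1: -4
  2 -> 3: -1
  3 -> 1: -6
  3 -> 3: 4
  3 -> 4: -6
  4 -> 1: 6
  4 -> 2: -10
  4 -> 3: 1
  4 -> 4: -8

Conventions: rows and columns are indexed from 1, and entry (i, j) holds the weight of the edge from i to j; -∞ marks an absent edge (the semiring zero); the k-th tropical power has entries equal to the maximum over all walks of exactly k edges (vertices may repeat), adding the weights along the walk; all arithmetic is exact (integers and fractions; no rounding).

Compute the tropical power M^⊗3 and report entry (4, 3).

M^⊗2:
  [-8, -∞, -3, -13]
  [-7, -∞, 3, -7]
  [0, -16, 8, -2]
  [2, -18, 5, -5]
M^⊗3:
  [-7, -23, 1, -9]
  [-1, -17, 7, -3]
  [4, -12, 12, 2]
  [1, -15, 9, -1]
Key observation: the optimum is the walk 4->3->3->3, with weight 1 + 4 + 4 = 9.
Optimal value attained by: walk 4->3->3->3.
Answer: (M^⊗3)[4][3] = 9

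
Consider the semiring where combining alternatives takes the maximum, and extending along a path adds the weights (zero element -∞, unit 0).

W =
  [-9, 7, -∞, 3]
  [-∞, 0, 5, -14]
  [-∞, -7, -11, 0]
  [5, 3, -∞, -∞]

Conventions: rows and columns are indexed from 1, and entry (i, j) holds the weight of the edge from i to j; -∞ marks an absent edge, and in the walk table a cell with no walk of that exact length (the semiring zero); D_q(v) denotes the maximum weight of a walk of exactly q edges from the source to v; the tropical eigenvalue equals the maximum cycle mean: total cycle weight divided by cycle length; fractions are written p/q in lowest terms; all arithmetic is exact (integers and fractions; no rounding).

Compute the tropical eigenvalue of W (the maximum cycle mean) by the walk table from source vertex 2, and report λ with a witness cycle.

q=0: [-∞, 0, -∞, -∞]
q=1: [-∞, 0, 5, -14]
q=2: [-9, 0, 5, 5]
q=3: [10, 8, 5, 5]
q=4: [10, 17, 13, 13]
Optimal cycle mean attained by: cycle 1->2->3->4->1, total 7 + 5 + 0 + 5, length 4.
Answer: λ = 17/4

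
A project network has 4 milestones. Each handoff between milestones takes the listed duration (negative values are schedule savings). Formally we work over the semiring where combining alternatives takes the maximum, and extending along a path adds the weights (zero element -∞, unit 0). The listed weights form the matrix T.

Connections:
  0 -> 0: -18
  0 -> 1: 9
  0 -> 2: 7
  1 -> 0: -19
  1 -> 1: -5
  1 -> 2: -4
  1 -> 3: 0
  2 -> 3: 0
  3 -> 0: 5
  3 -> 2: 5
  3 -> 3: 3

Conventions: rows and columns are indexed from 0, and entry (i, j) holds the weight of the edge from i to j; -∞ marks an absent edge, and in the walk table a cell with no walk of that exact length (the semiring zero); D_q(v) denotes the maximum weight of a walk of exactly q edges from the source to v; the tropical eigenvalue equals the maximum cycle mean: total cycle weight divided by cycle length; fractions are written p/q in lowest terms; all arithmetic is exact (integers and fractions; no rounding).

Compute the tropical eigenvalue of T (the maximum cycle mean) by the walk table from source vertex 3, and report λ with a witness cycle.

q=0: [-∞, -∞, -∞, 0]
q=1: [5, -∞, 5, 3]
q=2: [8, 14, 12, 6]
q=3: [11, 17, 15, 14]
q=4: [19, 20, 19, 17]
Optimal cycle mean attained by: cycle 0->1->3->0, total 9 + 0 + 5, length 3.
Answer: λ = 14/3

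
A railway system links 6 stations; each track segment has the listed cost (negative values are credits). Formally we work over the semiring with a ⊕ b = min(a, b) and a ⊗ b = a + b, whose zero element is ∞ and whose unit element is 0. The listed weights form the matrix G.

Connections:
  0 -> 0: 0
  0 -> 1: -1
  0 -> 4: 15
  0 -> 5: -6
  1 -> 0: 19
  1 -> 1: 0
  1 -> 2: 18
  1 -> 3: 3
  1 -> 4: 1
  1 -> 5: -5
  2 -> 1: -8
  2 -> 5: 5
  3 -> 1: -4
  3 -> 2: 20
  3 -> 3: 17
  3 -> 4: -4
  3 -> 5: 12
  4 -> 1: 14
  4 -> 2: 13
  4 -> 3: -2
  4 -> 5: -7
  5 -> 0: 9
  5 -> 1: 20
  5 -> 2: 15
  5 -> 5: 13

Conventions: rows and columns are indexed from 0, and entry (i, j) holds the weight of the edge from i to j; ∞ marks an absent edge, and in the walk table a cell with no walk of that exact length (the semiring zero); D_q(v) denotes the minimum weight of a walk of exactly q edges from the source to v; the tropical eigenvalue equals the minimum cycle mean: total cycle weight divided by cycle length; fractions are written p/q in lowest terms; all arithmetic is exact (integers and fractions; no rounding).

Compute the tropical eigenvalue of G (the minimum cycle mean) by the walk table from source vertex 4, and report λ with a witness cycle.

q=0: [∞, ∞, ∞, ∞, 0, ∞]
q=1: [∞, 14, 13, -2, ∞, -7]
q=2: [2, -6, 8, 15, -6, 6]
q=3: [2, -6, 7, -8, -5, -13]
q=4: [-4, -12, 2, -7, -12, -12]
q=5: [-4, -12, 1, -14, -11, -19]
q=6: [-10, -18, -4, -13, -18, -18]
Optimal cycle mean attained by: cycle 3->4->3, total (-4) + (-2), length 2.
Answer: λ = -3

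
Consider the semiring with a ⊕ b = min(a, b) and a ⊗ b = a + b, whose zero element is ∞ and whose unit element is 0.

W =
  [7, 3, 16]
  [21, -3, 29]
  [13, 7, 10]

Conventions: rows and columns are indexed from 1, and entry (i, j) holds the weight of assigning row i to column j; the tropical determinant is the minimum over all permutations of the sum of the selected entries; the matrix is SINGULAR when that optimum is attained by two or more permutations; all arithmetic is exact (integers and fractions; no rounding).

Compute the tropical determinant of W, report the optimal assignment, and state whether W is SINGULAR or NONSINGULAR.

σ = (1, 2, 3): 7 + (-3) + 10 = 14
σ = (1, 3, 2): 7 + 29 + 7 = 43
σ = (2, 1, 3): 3 + 21 + 10 = 34
σ = (2, 3, 1): 3 + 29 + 13 = 45
σ = (3, 1, 2): 16 + 21 + 7 = 44
σ = (3, 2, 1): 16 + (-3) + 13 = 26
Optimal value attained by: σ = (1, 2, 3).
Answer: det⊕(W) = 14; verdict: NONSINGULAR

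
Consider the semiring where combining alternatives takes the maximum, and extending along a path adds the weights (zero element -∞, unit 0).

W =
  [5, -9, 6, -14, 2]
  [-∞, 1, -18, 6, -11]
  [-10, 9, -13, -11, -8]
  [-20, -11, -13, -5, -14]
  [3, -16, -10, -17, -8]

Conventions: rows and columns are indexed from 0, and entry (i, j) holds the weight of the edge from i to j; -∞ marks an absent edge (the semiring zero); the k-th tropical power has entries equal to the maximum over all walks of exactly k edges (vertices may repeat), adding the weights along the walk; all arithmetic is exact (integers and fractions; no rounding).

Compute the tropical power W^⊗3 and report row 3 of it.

W^⊗2:
  [10, 15, 11, -3, 7]
  [-8, 2, -7, 7, -8]
  [-5, 10, -4, 15, -2]
  [-11, -4, -14, -5, -18]
  [8, -1, 9, -10, 5]
W^⊗3:
  [15, 20, 16, 21, 12]
  [-3, 3, -2, 8, -6]
  [1, 11, 2, 16, 1]
  [-6, -3, -5, 2, -9]
  [13, 18, 14, 5, 10]
Answer: row 3 of W^⊗3 = [-6, -3, -5, 2, -9]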